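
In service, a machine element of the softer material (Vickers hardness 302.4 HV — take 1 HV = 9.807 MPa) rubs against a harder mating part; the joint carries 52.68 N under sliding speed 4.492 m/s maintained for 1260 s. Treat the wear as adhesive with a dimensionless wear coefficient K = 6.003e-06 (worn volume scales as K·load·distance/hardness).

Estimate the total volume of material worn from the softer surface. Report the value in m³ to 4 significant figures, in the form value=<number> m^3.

value=6.035e-10 m^3

The intermediates are displayed rounded; the computation keeps full float precision — a single final rounding to four significant figures.
Path length L = v·t = 4.492 m/s × 1260 s = 5660 m.
Hardness H = 302.4 HV × 9.807 MPa/HV = 2966 MPa = 2.966e+09 Pa.
Working in SI base units: W = 52.68 N, H = 2.966e+09 Pa, K = 6.003e-06.
Worn volume V = K·W·L/H = 6.003e-06 · 52.68 · 5660 / 2.966e+09 = 6.035e-10 m³.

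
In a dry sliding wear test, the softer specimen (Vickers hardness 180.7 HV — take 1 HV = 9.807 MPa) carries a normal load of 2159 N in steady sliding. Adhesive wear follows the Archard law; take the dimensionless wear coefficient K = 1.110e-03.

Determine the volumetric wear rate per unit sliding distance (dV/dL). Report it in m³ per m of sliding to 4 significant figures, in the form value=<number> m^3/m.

Shown intermediates are rounded; the computation keeps full float precision. Rounded just once, at four significant figures.
Convert: Hardness H = 180.7 HV × 9.807 MPa/HV = 1772 MPa = 1.772e+09 Pa.
Expressed in SI base units: W = 2159 N, H = 1.772e+09 Pa, K = 1.110e-03.
Volumetric rate dV/dL = K·W/H, per unit distance: 1.110e-03 · 2159 / 1.772e+09 = 1.352e-09 m³/m.

value=1.352e-09 m^3/m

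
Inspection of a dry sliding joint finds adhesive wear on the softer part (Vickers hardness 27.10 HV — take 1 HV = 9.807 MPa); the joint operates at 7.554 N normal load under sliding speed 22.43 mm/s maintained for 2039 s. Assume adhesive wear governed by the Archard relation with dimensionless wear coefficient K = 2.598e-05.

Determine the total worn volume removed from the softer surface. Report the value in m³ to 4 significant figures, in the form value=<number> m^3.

value=3.377e-11 m^3

The intermediates are shown rounded; all working math holds full precision. Rounded once at the end, at 4 significant digits.
Convert: Sliding speed v = 22.43 mm/s = 0.02243 m/s. Distance covered L = v·t = 0.02243 m/s × 2039 s = 45.73 m.
Convert: Hardness H = 27.10 HV × 9.807 MPa/HV = 265.8 MPa = 2.658e+08 Pa.
SI base units throughout: W = 7.554 N, H = 2.658e+08 Pa, K = 2.598e-05.
Worn volume V = K·W·L/H = 2.598e-05 · 7.554 · 45.73 / 2.658e+08 = 3.377e-11 m³.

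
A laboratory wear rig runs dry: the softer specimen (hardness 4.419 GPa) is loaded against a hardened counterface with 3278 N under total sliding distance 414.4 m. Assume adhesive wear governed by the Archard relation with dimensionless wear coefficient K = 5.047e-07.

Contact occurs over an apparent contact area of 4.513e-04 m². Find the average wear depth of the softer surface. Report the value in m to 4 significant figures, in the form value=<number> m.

value=3.438e-07 m

Quoted intermediates are rounded; every step runs at full precision, and one final rounding to four significant digits.
Hardness H = 4.419 GPa = 4.419e+09 Pa.
In SI base units, W = 3278 N, H = 4.419e+09 Pa, K = 5.047e-07.
Worn volume V = K·W·L/H = 5.047e-07 · 3278 · 414.4 / 4.419e+09 = 1.551e-10 m³.
Depth h = V/A = 1.551e-10 / 4.513e-04 = 3.438e-07 m.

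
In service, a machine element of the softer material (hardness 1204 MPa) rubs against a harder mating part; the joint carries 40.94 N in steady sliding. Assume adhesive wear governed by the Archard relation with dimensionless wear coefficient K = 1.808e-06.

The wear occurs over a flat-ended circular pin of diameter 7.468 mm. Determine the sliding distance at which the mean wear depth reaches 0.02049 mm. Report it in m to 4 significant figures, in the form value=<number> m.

Quoted intermediates are rounded, and every step maintains full float precision; a lone final rounding: 4 significant digits.
Convert: Hardness H = 1204 MPa = 1.204e+09 Pa.
Convert: Pin diameter d = 7.468 mm = 0.007468 m. Contact area A = π·d²/4 = π·(0.007468 m)²/4 = 4.380e-05 m².
Convert: Depth limit h_lim = 0.02049 mm = 2.049e-05 m.
Collected in SI base units: W = 40.94 N, H = 1.204e+09 Pa, K = 1.808e-06.
Volume at the limit: V_lim = h_lim·A = 2.049e-05 · 4.380e-05 = 8.975e-10 m³.
Thus life L = V_lim·H/(K·W) = 8.975e-10 · 1.204e+09 / (1.808e-06 · 40.94) = 1.460e+04 m.

value=1.460e+04 m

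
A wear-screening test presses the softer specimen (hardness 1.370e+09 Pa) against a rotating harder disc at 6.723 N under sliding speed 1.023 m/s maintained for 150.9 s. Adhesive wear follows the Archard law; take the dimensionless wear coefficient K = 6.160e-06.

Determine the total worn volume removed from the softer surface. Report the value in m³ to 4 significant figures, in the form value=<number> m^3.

Printed values are rounded; all working math maintains full float precision; one final rounding, at four significant digits.
Total distance L = v·t = 1.023 m/s × 150.9 s = 154.4 m.
Expressed in SI base units: W = 6.723 N, H = 1.370e+09 Pa, K = 6.160e-06.
Archard relation: V = K·W·L/H = 6.160e-06 · 6.723 · 154.4 / 1.370e+09 = 4.666e-12 m³.

value=4.666e-12 m^3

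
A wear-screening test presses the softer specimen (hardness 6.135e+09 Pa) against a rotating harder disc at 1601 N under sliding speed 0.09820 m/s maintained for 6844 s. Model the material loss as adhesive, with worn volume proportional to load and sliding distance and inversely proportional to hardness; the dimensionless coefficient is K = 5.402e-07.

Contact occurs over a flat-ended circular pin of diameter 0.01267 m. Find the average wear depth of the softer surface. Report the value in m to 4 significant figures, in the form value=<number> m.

Each operation maintains full float precision; displayed values are rounded. Rounded just once: 4 significant digits.
Distance L = v·t = 0.09820 m/s × 6844 s = 672.1 m.
Contact area A = π·d²/4 = π·(0.01267 m)²/4 = 1.261e-04 m².
In SI base units, W = 1601 N, H = 6.135e+09 Pa, K = 5.402e-07.
Apply Archard: V = K·W·L/H = 5.402e-07 · 1601 · 672.1 / 6.135e+09 = 9.474e-11 m³.
Wear depth h = V/A = 9.474e-11 / 1.261e-04 = 7.515e-07 m.

value=7.515e-07 m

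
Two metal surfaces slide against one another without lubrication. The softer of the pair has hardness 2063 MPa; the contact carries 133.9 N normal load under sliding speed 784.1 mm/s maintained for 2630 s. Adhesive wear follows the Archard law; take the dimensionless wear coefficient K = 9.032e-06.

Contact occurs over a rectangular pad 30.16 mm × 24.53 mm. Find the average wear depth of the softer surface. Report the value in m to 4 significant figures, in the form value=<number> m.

value=1.634e-06 m

Each operation carries full precision. The intermediates appear rounded; one final rounding: four significant figures.
Sliding speed v = 784.1 mm/s = 0.7841 m/s. Sliding distance L = v·t = 0.7841 m/s × 2630 s = 2062 m.
Hardness H = 2063 MPa = 2.063e+09 Pa.
Pad sides 30.16 mm × 24.53 mm = 0.03016 m × 0.02453 m. Contact area A = 0.03016 m × 0.02453 m = 7.398e-04 m².
In SI base units, W = 133.9 N, H = 2.063e+09 Pa, K = 9.032e-06.
The Archard volume V = K·W·L/H = 9.032e-06 · 133.9 · 2062 / 2.063e+09 = 1.209e-09 m³.
Depth of wear h = V/A = 1.209e-09 / 7.398e-04 = 1.634e-06 m.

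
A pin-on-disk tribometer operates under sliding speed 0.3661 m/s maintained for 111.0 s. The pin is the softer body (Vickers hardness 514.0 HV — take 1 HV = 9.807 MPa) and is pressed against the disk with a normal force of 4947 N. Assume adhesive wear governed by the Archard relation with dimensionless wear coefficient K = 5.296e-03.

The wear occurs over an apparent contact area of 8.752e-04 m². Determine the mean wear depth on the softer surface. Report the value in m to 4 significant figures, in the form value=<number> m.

value=2.413e-04 m

The algebra carries exact precision; the intermediates are shown rounded — a lone final rounding: four significant figures.
Convert: The distance L = v·t = 0.3661 m/s × 111.0 s = 40.64 m.
Convert: Hardness H = 514.0 HV × 9.807 MPa/HV = 5041 MPa = 5.041e+09 Pa.
Restated in SI base units: W = 4947 N, H = 5.041e+09 Pa, K = 5.296e-03.
Archard volume V = K·W·L/H = 5.296e-03 · 4947 · 40.64 / 5.041e+09 = 2.112e-07 m³.
Mean depth h = V/A = 2.112e-07 / 8.752e-04 = 2.413e-04 m.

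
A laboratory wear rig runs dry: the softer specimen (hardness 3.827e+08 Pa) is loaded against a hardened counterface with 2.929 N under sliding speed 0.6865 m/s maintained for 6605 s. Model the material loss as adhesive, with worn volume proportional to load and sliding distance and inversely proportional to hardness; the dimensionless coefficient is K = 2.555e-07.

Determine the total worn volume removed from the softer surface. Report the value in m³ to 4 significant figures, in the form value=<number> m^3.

Intermediate values are shown rounded, and the algebra keeps full float precision, and rounded just once, at 4 significant figures.
Convert: The distance L = v·t = 0.6865 m/s × 6605 s = 4534 m.
Expressed in SI base units: W = 2.929 N, H = 3.827e+08 Pa, K = 2.555e-07.
Volume removed: V = K·W·L/H = 2.555e-07 · 2.929 · 4534 / 3.827e+08 = 8.867e-12 m³.

value=8.867e-12 m^3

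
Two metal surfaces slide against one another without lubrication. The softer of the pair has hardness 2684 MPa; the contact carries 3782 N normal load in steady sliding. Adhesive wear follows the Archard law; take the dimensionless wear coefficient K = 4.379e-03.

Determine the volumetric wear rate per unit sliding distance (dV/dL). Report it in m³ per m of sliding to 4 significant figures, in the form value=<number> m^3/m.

value=6.170e-09 m^3/m

Displayed values are rounded; each operation keeps exact precision — rounded just once: four significant figures.
Hardness H = 2684 MPa = 2.684e+09 Pa.
In SI base units, W = 3782 N, H = 2.684e+09 Pa, K = 4.379e-03.
Rate of wear dV/dL = K·W/H: 4.379e-03 · 3782 / 2.684e+09 = 6.170e-09 m³/m.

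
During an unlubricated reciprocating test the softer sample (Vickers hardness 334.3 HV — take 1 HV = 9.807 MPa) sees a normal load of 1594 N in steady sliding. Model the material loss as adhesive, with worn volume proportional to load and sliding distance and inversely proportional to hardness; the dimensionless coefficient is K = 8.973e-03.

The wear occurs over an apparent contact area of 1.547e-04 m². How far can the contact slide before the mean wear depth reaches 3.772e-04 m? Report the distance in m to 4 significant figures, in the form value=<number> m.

Every step runs at full float precision; the intermediates appear rounded. Rounded just once, at four significant figures.
Convert: Hardness H = 334.3 HV × 9.807 MPa/HV = 3278 MPa = 3.278e+09 Pa.
In SI base units, W = 1594 N, H = 3.278e+09 Pa, K = 8.973e-03.
Wearable volume V_lim = h_lim·A = 3.772e-04 · 1.547e-04 = 5.835e-08 m³.
Sliding life L = V_lim·H/(K·W) = 5.835e-08 · 3.278e+09 / (8.973e-03 · 1594) = 13.38 m.

value=13.38 m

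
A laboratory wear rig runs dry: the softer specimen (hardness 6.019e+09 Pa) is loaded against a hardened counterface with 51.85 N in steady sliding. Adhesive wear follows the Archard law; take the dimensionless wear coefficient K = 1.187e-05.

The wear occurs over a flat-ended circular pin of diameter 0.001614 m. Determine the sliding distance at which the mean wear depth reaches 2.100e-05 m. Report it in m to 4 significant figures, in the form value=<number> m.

value=420.2 m

Each operation runs at full precision, and intermediates are shown rounded — one final rounding to four significant figures.
Contact area A = π·d²/4 = π·(0.001614 m)²/4 = 2.046e-06 m².
Working in SI base units: W = 51.85 N, H = 6.019e+09 Pa, K = 1.187e-05.
Volume at the limit: V_lim = h_lim·A = 2.100e-05 · 2.046e-06 = 4.297e-11 m³.
Life L = V_lim·H/(K·W) = 4.297e-11 · 6.019e+09 / (1.187e-05 · 51.85) = 420.2 m.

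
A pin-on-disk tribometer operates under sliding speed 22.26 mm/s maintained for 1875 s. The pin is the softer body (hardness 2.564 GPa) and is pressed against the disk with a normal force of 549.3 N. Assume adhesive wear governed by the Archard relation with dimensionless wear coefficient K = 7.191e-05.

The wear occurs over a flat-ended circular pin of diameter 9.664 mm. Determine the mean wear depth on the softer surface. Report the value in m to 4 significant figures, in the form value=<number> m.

value=8.766e-06 m

Every step keeps full precision. Intermediates are shown rounded; one last rounding: four significant digits.
Sliding speed v = 22.26 mm/s = 0.02226 m/s. Path length L = v·t = 0.02226 m/s × 1875 s = 41.74 m.
Hardness H = 2.564 GPa = 2.564e+09 Pa.
Pin diameter d = 9.664 mm = 0.009664 m. Contact area A = π·d²/4 = π·(0.009664 m)²/4 = 7.335e-05 m².
SI base units throughout: W = 549.3 N, H = 2.564e+09 Pa, K = 7.191e-05.
Apply Archard: V = K·W·L/H = 7.191e-05 · 549.3 · 41.74 / 2.564e+09 = 6.430e-10 m³.
Mean depth h = V/A = 6.430e-10 / 7.335e-05 = 8.766e-06 m.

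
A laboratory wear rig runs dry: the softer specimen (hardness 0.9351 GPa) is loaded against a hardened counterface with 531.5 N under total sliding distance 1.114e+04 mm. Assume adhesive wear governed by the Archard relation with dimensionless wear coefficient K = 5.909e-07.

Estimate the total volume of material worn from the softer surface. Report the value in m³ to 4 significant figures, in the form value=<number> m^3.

All arithmetic carries full precision — shown intermediates are rounded, and rounded just once to four significant digits.
Convert: Path length L = 1.114e+04 mm = 11.14 m.
Convert: Hardness H = 0.9351 GPa = 9.351e+08 Pa.
Expressed in SI base units: W = 531.5 N, H = 9.351e+08 Pa, K = 5.909e-07.
The Archard volume V = K·W·L/H = 5.909e-07 · 531.5 · 11.14 / 9.351e+08 = 3.741e-12 m³.

value=3.741e-12 m^3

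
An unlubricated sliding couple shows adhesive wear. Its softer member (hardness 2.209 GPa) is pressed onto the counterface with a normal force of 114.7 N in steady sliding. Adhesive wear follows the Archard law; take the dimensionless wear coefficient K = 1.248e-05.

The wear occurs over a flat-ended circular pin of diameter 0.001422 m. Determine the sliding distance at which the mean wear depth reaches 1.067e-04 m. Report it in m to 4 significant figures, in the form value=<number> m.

value=261.5 m

Shown intermediates are rounded; the computation holds exact precision — rounded just once: four significant figures.
Convert: Hardness H = 2.209 GPa = 2.209e+09 Pa.
Convert: Contact area A = π·d²/4 = π·(0.001422 m)²/4 = 1.588e-06 m².
Restated in SI base units: W = 114.7 N, H = 2.209e+09 Pa, K = 1.248e-05.
Allowed volume V_lim = h_lim·A = 1.067e-04 · 1.588e-06 = 1.695e-10 m³.
Inverting, life L = V_lim·H/(K·W) = 1.695e-10 · 2.209e+09 / (1.248e-05 · 114.7) = 261.5 m.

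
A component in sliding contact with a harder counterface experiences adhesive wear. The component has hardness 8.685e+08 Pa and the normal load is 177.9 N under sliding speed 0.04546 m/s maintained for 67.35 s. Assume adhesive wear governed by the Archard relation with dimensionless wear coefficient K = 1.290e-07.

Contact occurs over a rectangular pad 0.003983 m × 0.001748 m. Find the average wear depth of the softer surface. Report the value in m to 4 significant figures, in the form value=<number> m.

value=1.162e-08 m

Each operation holds exact precision. Intermediate values are displayed rounded. Rounded just once, at four significant figures.
Convert: The distance L = v·t = 0.04546 m/s × 67.35 s = 3.062 m.
Convert: Contact area A = 0.003983 m × 0.001748 m = 6.962e-06 m².
In SI base units, W = 177.9 N, H = 8.685e+08 Pa, K = 1.290e-07.
Worn volume V = K·W·L/H = 1.290e-07 · 177.9 · 3.062 / 8.685e+08 = 8.090e-14 m³.
Depth of wear h = V/A = 8.090e-14 / 6.962e-06 = 1.162e-08 m.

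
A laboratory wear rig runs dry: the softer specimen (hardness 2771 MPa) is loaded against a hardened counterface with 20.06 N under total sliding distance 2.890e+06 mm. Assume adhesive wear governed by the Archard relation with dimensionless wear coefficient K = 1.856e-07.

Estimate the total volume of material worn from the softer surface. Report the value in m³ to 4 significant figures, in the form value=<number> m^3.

value=3.883e-12 m^3

Printed values are rounded. Every step runs at exact precision; a lone final rounding to four significant digits.
The distance L = 2.890e+06 mm = 2890 m.
Hardness H = 2771 MPa = 2.771e+09 Pa.
SI base units throughout: W = 20.06 N, H = 2.771e+09 Pa, K = 1.856e-07.
Worn volume V = K·W·L/H = 1.856e-07 · 20.06 · 2890 / 2.771e+09 = 3.883e-12 m³.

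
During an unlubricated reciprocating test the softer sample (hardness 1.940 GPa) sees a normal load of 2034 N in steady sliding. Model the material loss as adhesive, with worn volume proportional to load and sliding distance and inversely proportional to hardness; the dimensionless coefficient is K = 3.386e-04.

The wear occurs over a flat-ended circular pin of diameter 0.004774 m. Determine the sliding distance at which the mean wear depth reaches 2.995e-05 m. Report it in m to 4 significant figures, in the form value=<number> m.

value=1.510 m

The intermediates are shown rounded — all working math keeps full float precision; a lone final rounding, at four significant figures.
Hardness H = 1.940 GPa = 1.940e+09 Pa.
Contact area A = π·d²/4 = π·(0.004774 m)²/4 = 1.790e-05 m².
Working in SI base units: W = 2034 N, H = 1.940e+09 Pa, K = 3.386e-04.
Permissible volume V_lim = h_lim·A = 2.995e-05 · 1.790e-05 = 5.361e-10 m³.
Thus life L = V_lim·H/(K·W) = 5.361e-10 · 1.940e+09 / (3.386e-04 · 2034) = 1.510 m.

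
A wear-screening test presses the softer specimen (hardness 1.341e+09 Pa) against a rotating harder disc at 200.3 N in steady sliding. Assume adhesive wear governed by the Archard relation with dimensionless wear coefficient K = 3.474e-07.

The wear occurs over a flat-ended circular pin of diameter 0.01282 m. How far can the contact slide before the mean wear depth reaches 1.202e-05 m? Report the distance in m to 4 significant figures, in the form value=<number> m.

Quoted intermediates are rounded. All working math maintains full float precision — a single final rounding: 4 significant digits.
Convert: Contact area A = π·d²/4 = π·(0.01282 m)²/4 = 1.291e-04 m².
In SI base units: W = 200.3 N, H = 1.341e+09 Pa, K = 3.474e-07.
At the depth limit, V_lim = h_lim·A = 1.202e-05 · 1.291e-04 = 1.552e-09 m³.
Inverting, life L = V_lim·H/(K·W) = 1.552e-09 · 1.341e+09 / (3.474e-07 · 200.3) = 2.990e+04 m.

value=2.990e+04 m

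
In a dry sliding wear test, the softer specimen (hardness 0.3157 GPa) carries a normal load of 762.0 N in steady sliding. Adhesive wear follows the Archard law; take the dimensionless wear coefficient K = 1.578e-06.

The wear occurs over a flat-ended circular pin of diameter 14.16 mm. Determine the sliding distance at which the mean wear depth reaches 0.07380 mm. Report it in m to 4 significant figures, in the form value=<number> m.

The algebra runs at exact precision; the intermediates appear rounded. Rounded once at the end to four significant digits.
Convert: Hardness H = 0.3157 GPa = 3.157e+08 Pa.
Convert: Pin diameter d = 14.16 mm = 0.01416 m. Contact area A = π·d²/4 = π·(0.01416 m)²/4 = 1.575e-04 m².
Convert: Depth limit h_lim = 0.07380 mm = 7.380e-05 m.
In SI base units: W = 762.0 N, H = 3.157e+08 Pa, K = 1.578e-06.
Allowed volume V_lim = h_lim·A = 7.380e-05 · 1.575e-04 = 1.162e-08 m³.
Thus life L = V_lim·H/(K·W) = 1.162e-08 · 3.157e+08 / (1.578e-06 · 762.0) = 3051 m.

value=3051 m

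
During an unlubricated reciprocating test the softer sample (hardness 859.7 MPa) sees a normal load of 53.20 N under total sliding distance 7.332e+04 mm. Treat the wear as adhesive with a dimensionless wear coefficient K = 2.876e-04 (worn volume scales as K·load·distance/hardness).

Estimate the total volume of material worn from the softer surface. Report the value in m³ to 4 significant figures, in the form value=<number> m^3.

Intermediates appear rounded. Every step maintains exact precision. Rounded once at the end: 4 significant figures.
Convert: Sliding distance L = 7.332e+04 mm = 73.32 m.
Convert: Hardness H = 859.7 MPa = 8.597e+08 Pa.
Expressed in SI base units: W = 53.20 N, H = 8.597e+08 Pa, K = 2.876e-04.
Archard relation: V = K·W·L/H = 2.876e-04 · 53.20 · 73.32 / 8.597e+08 = 1.305e-09 m³.

value=1.305e-09 m^3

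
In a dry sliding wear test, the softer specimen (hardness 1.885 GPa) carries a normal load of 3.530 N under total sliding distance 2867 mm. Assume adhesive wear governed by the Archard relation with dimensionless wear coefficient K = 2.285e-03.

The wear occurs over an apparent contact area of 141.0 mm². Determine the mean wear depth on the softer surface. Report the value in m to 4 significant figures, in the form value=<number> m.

value=8.701e-08 m

Displayed values are rounded, and all working math carries full float precision — one final rounding, at four significant figures.
Convert: Path length L = 2867 mm = 2.867 m.
Convert: Hardness H = 1.885 GPa = 1.885e+09 Pa.
Convert: Contact area A = 141.0 mm² = 1.410e-04 m².
Working in SI base units: W = 3.530 N, H = 1.885e+09 Pa, K = 2.285e-03.
Archard volume V = K·W·L/H = 2.285e-03 · 3.530 · 2.867 / 1.885e+09 = 1.227e-11 m³.
Mean depth h = V/A = 1.227e-11 / 1.410e-04 = 8.701e-08 m.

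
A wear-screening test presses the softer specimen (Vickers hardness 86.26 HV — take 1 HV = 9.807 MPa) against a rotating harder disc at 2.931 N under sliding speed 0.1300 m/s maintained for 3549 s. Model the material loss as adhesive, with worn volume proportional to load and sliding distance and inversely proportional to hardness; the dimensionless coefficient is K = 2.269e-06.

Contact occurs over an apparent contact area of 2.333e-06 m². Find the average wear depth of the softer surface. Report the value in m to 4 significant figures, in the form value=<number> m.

value=1.555e-06 m

Intermediate values are printed rounded. The algebra keeps full float precision — one final rounding to four significant figures.
Convert: Sliding distance L = v·t = 0.1300 m/s × 3549 s = 461.4 m.
Convert: Hardness H = 86.26 HV × 9.807 MPa/HV = 846.0 MPa = 8.460e+08 Pa.
In SI base units, W = 2.931 N, H = 8.460e+08 Pa, K = 2.269e-06.
Worn volume V = K·W·L/H = 2.269e-06 · 2.931 · 461.4 / 8.460e+08 = 3.627e-12 m³.
Depth h = V/A = 3.627e-12 / 2.333e-06 = 1.555e-06 m.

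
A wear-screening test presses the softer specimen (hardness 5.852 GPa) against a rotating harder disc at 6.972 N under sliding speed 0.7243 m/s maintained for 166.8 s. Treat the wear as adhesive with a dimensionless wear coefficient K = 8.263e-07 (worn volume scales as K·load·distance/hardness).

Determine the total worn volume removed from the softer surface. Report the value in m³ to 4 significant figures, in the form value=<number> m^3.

Intermediates are shown rounded. The computation maintains exact precision. Rounded once at the end to 4 significant digits.
Convert: The distance L = v·t = 0.7243 m/s × 166.8 s = 120.8 m.
Convert: Hardness H = 5.852 GPa = 5.852e+09 Pa.
SI base units throughout: W = 6.972 N, H = 5.852e+09 Pa, K = 8.263e-07.
By Archard's law, V = K·W·L/H = 8.263e-07 · 6.972 · 120.8 / 5.852e+09 = 1.189e-13 m³.

value=1.189e-13 m^3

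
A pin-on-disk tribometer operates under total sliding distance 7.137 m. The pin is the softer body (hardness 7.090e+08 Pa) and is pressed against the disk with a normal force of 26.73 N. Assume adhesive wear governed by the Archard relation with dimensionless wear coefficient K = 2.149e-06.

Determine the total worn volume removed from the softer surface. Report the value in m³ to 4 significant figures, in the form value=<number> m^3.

value=5.782e-13 m^3

The algebra runs at full float precision, and intermediate values are shown rounded, and rounded once at the end, at four significant digits.
In SI base units: W = 26.73 N, H = 7.090e+08 Pa, K = 2.149e-06.
Archard volume V = K·W·L/H = 2.149e-06 · 26.73 · 7.137 / 7.090e+08 = 5.782e-13 m³.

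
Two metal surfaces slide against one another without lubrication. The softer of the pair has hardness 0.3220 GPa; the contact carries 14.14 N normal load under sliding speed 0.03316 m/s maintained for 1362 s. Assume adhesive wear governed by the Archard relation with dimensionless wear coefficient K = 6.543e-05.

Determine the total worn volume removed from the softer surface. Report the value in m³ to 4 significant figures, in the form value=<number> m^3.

value=1.298e-10 m^3

The intermediates are printed rounded, and every step maintains full float precision; rounded once at the end: four significant figures.
Convert: The distance L = v·t = 0.03316 m/s × 1362 s = 45.16 m.
Convert: Hardness H = 0.3220 GPa = 3.220e+08 Pa.
In SI base units, W = 14.14 N, H = 3.220e+08 Pa, K = 6.543e-05.
Archard volume V = K·W·L/H = 6.543e-05 · 14.14 · 45.16 / 3.220e+08 = 1.298e-10 m³.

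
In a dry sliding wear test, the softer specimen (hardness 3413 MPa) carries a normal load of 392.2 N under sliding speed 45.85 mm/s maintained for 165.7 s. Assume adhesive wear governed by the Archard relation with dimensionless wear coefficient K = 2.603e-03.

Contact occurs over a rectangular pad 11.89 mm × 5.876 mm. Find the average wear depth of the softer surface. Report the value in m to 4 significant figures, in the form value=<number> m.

value=3.253e-05 m

The intermediates appear rounded — all working math holds full precision; rounded once at the end, at 4 significant digits.
Convert: Sliding speed v = 45.85 mm/s = 0.04585 m/s. Sliding distance L = v·t = 0.04585 m/s × 165.7 s = 7.597 m.
Convert: Hardness H = 3413 MPa = 3.413e+09 Pa.
Convert: Pad sides 11.89 mm × 5.876 mm = 0.01189 m × 0.005876 m. Contact area A = 0.01189 m × 0.005876 m = 6.987e-05 m².
Working in SI base units: W = 392.2 N, H = 3.413e+09 Pa, K = 2.603e-03.
Archard volume V = K·W·L/H = 2.603e-03 · 392.2 · 7.597 / 3.413e+09 = 2.273e-09 m³.
Mean depth h = V/A = 2.273e-09 / 6.987e-05 = 3.253e-05 m.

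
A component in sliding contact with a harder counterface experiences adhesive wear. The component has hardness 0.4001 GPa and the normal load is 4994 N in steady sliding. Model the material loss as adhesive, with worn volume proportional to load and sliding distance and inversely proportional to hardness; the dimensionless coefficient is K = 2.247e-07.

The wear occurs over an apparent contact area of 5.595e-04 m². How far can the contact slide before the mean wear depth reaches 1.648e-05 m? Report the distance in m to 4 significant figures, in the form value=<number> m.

Every step carries full float precision. Displayed values are rounded; one final rounding: four significant figures.
Convert: Hardness H = 0.4001 GPa = 4.001e+08 Pa.
SI base units throughout: W = 4994 N, H = 4.001e+08 Pa, K = 2.247e-07.
Allowed volume V_lim = h_lim·A = 1.648e-05 · 5.595e-04 = 9.221e-09 m³.
So the life L = V_lim·H/(K·W) = 9.221e-09 · 4.001e+08 / (2.247e-07 · 4994) = 3288 m.

value=3288 m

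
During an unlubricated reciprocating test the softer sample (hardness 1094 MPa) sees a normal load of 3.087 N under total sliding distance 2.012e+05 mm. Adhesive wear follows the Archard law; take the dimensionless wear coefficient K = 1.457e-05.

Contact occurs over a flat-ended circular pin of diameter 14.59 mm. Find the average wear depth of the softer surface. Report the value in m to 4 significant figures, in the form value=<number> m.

value=4.948e-08 m

Intermediate values are shown rounded — each operation maintains exact precision; rounded once at the end, at 4 significant figures.
Path length L = 2.012e+05 mm = 201.2 m.
Hardness H = 1094 MPa = 1.094e+09 Pa.
Pin diameter d = 14.59 mm = 0.01459 m. Contact area A = π·d²/4 = π·(0.01459 m)²/4 = 1.672e-04 m².
In SI base units, W = 3.087 N, H = 1.094e+09 Pa, K = 1.457e-05.
Apply Archard: V = K·W·L/H = 1.457e-05 · 3.087 · 201.2 / 1.094e+09 = 8.272e-12 m³.
Mean wear depth h = V/A = 8.272e-12 / 1.672e-04 = 4.948e-08 m.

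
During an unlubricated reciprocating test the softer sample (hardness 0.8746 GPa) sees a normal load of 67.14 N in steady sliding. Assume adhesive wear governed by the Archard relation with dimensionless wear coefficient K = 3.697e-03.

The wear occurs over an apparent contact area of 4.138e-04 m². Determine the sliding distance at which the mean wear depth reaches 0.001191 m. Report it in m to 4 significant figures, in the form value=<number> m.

The algebra runs at full float precision — shown intermediates are rounded; one final rounding to 4 significant digits.
Convert: Hardness H = 0.8746 GPa = 8.746e+08 Pa.
In SI base units, W = 67.14 N, H = 8.746e+08 Pa, K = 3.697e-03.
Wearable volume V_lim = h_lim·A = 0.001191 · 4.138e-04 = 4.928e-07 m³.
Inverting, life L = V_lim·H/(K·W) = 4.928e-07 · 8.746e+08 / (3.697e-03 · 67.14) = 1737 m.

value=1737 m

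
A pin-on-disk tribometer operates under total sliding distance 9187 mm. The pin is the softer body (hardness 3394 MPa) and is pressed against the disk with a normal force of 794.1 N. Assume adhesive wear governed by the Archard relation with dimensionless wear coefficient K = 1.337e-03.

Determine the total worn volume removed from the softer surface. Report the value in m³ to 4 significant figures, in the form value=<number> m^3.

The algebra keeps full precision — the intermediates are displayed rounded — a lone final rounding, at four significant digits.
Convert: Distance covered L = 9187 mm = 9.187 m.
Convert: Hardness H = 3394 MPa = 3.394e+09 Pa.
Expressed in SI base units: W = 794.1 N, H = 3.394e+09 Pa, K = 1.337e-03.
Wear volume V = K·W·L/H = 1.337e-03 · 794.1 · 9.187 / 3.394e+09 = 2.874e-09 m³.

value=2.874e-09 m^3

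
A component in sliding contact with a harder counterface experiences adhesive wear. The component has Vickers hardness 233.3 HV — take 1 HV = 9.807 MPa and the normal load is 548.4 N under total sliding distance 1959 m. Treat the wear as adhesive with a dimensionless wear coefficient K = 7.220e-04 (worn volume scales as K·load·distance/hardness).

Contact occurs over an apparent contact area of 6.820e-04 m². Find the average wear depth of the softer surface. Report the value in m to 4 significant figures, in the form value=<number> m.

Printed values are rounded; each operation keeps full float precision — one last rounding: four significant figures.
Convert: Hardness H = 233.3 HV × 9.807 MPa/HV = 2288 MPa = 2.288e+09 Pa.
Restated in SI base units: W = 548.4 N, H = 2.288e+09 Pa, K = 7.220e-04.
By Archard's law, V = K·W·L/H = 7.220e-04 · 548.4 · 1959 / 2.288e+09 = 3.390e-07 m³.
Depth h = V/A = 3.390e-07 / 6.820e-04 = 4.971e-04 m.

value=4.971e-04 m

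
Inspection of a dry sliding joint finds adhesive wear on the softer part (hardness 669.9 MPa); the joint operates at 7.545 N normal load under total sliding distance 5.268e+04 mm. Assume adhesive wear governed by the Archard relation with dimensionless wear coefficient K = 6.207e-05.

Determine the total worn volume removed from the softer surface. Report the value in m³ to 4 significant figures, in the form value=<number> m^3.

Each operation keeps full float precision, and intermediates are printed rounded, and rounded just once, at 4 significant digits.
Convert: The distance L = 5.268e+04 mm = 52.68 m.
Convert: Hardness H = 669.9 MPa = 6.699e+08 Pa.
As SI base values: W = 7.545 N, H = 6.699e+08 Pa, K = 6.207e-05.
Wear volume V = K·W·L/H = 6.207e-05 · 7.545 · 52.68 / 6.699e+08 = 3.683e-11 m³.

value=3.683e-11 m^3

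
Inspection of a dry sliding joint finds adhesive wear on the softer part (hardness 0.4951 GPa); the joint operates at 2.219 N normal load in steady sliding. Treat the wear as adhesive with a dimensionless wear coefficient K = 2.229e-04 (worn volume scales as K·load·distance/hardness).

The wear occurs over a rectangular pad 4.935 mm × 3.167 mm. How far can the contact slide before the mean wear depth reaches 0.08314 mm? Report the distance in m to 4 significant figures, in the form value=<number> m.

Each operation carries full float precision — the intermediates are shown rounded, and one last rounding, at 4 significant figures.
Hardness H = 0.4951 GPa = 4.951e+08 Pa.
Pad sides 4.935 mm × 3.167 mm = 0.004935 m × 0.003167 m. Contact area A = 0.004935 m × 0.003167 m = 1.563e-05 m².
Depth limit h_lim = 0.08314 mm = 8.314e-05 m.
Working in SI base units: W = 2.219 N, H = 4.951e+08 Pa, K = 2.229e-04.
Permissible volume V_lim = h_lim·A = 8.314e-05 · 1.563e-05 = 1.299e-09 m³.
So the life L = V_lim·H/(K·W) = 1.299e-09 · 4.951e+08 / (2.229e-04 · 2.219) = 1301 m.

value=1301 m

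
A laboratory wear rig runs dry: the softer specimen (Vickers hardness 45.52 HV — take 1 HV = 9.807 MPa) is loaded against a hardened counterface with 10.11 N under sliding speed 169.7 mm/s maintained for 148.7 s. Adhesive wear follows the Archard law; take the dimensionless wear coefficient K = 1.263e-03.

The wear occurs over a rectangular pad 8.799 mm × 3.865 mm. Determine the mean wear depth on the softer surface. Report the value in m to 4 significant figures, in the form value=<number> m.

value=2.122e-05 m

All working math maintains exact precision — the intermediates are displayed rounded; a lone final rounding to 4 significant figures.
Convert: Sliding speed v = 169.7 mm/s = 0.1697 m/s. Distance L = v·t = 0.1697 m/s × 148.7 s = 25.23 m.
Convert: Hardness H = 45.52 HV × 9.807 MPa/HV = 446.4 MPa = 4.464e+08 Pa.
Convert: Pad sides 8.799 mm × 3.865 mm = 0.008799 m × 0.003865 m. Contact area A = 0.008799 m × 0.003865 m = 3.401e-05 m².
Working in SI base units: W = 10.11 N, H = 4.464e+08 Pa, K = 1.263e-03.
Wear volume V = K·W·L/H = 1.263e-03 · 10.11 · 25.23 / 4.464e+08 = 7.218e-10 m³.
Depth h = V/A = 7.218e-10 / 3.401e-05 = 2.122e-05 m.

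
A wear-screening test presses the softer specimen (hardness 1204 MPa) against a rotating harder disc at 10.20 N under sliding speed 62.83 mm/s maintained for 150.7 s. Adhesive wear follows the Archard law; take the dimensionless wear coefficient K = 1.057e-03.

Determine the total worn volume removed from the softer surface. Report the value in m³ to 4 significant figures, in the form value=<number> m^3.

value=8.479e-11 m^3

Shown intermediates are rounded — the algebra holds full precision. Rounded once at the end to 4 significant figures.
Sliding speed v = 62.83 mm/s = 0.06283 m/s. Path length L = v·t = 0.06283 m/s × 150.7 s = 9.468 m.
Hardness H = 1204 MPa = 1.204e+09 Pa.
Collected in SI base units: W = 10.20 N, H = 1.204e+09 Pa, K = 1.057e-03.
Archard relation: V = K·W·L/H = 1.057e-03 · 10.20 · 9.468 / 1.204e+09 = 8.479e-11 m³.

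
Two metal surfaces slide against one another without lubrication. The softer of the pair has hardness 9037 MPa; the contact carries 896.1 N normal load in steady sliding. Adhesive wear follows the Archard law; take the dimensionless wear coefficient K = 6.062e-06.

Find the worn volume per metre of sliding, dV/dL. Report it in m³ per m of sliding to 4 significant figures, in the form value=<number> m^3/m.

Intermediate values are displayed rounded; the computation runs at full precision — rounded once at the end to four significant figures.
Hardness H = 9037 MPa = 9.037e+09 Pa.
Expressed in SI base units: W = 896.1 N, H = 9.037e+09 Pa, K = 6.062e-06.
The wear rate dV/dL = K·W/H, so: 6.062e-06 · 896.1 / 9.037e+09 = 6.011e-13 m³/m.

value=6.011e-13 m^3/m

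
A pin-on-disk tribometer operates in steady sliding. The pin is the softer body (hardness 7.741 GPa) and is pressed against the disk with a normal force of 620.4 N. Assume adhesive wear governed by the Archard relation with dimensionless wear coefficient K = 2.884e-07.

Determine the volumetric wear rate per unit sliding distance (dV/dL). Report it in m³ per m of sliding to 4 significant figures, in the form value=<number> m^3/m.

All arithmetic keeps full precision. Intermediates are displayed rounded — a single final rounding to 4 significant figures.
Convert: Hardness H = 7.741 GPa = 7.741e+09 Pa.
Expressed in SI base units: W = 620.4 N, H = 7.741e+09 Pa, K = 2.884e-07.
Rate of wear dV/dL = K·W/H (no L dependence): 2.884e-07 · 620.4 / 7.741e+09 = 2.311e-14 m³/m.

value=2.311e-14 m^3/m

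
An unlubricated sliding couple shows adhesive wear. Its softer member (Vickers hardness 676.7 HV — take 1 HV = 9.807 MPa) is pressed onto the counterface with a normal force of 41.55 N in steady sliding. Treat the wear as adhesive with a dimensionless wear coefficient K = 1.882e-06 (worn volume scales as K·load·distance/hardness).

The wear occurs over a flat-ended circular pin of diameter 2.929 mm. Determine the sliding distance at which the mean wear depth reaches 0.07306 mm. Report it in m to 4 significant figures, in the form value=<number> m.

value=4.178e+04 m

Quoted intermediates are rounded. Every step holds full precision; rounded once at the end to four significant digits.
Convert: Hardness H = 676.7 HV × 9.807 MPa/HV = 6636 MPa = 6.636e+09 Pa.
Convert: Pin diameter d = 2.929 mm = 0.002929 m. Contact area A = π·d²/4 = π·(0.002929 m)²/4 = 6.738e-06 m².
Convert: Depth limit h_lim = 0.07306 mm = 7.306e-05 m.
In SI base units: W = 41.55 N, H = 6.636e+09 Pa, K = 1.882e-06.
At the depth limit, V_lim = h_lim·A = 7.306e-05 · 6.738e-06 = 4.923e-10 m³.
So the life L = V_lim·H/(K·W) = 4.923e-10 · 6.636e+09 / (1.882e-06 · 41.55) = 4.178e+04 m.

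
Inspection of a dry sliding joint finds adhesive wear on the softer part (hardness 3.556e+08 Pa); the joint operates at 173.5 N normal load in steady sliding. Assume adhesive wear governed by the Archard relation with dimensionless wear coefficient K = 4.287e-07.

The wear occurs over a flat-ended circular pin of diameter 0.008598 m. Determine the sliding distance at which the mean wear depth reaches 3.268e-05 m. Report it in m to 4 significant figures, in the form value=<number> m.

All arithmetic maintains full float precision; intermediate values are displayed rounded. Rounded just once, at four significant digits.
Contact area A = π·d²/4 = π·(0.008598 m)²/4 = 5.806e-05 m².
In SI base units, W = 173.5 N, H = 3.556e+08 Pa, K = 4.287e-07.
Volume at the limit: V_lim = h_lim·A = 3.268e-05 · 5.806e-05 = 1.897e-09 m³.
Inverting, life L = V_lim·H/(K·W) = 1.897e-09 · 3.556e+08 / (4.287e-07 · 173.5) = 9071 m.

value=9071 m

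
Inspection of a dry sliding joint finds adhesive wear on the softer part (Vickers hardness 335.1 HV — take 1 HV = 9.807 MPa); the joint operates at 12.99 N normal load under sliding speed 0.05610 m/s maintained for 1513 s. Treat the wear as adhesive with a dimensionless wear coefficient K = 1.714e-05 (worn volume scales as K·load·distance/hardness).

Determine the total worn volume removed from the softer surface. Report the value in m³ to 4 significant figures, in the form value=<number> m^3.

value=5.751e-12 m^3

Quoted intermediates are rounded; every step keeps full float precision — rounded once at the end, at four significant digits.
Distance covered L = v·t = 0.05610 m/s × 1513 s = 84.88 m.
Hardness H = 335.1 HV × 9.807 MPa/HV = 3286 MPa = 3.286e+09 Pa.
In SI base units, W = 12.99 N, H = 3.286e+09 Pa, K = 1.714e-05.
By Archard's law, V = K·W·L/H = 1.714e-05 · 12.99 · 84.88 / 3.286e+09 = 5.751e-12 m³.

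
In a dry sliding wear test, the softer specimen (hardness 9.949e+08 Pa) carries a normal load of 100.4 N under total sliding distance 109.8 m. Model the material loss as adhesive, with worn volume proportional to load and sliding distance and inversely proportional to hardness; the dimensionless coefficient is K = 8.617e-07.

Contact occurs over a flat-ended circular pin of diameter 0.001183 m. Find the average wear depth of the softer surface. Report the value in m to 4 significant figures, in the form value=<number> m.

value=8.687e-06 m

All arithmetic keeps full precision — quoted intermediates are rounded; a lone final rounding, at four significant figures.
Contact area A = π·d²/4 = π·(0.001183 m)²/4 = 1.099e-06 m².
In SI base units: W = 100.4 N, H = 9.949e+08 Pa, K = 8.617e-07.
Apply Archard: V = K·W·L/H = 8.617e-07 · 100.4 · 109.8 / 9.949e+08 = 9.548e-12 m³.
Mean wear depth h = V/A = 9.548e-12 / 1.099e-06 = 8.687e-06 m.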